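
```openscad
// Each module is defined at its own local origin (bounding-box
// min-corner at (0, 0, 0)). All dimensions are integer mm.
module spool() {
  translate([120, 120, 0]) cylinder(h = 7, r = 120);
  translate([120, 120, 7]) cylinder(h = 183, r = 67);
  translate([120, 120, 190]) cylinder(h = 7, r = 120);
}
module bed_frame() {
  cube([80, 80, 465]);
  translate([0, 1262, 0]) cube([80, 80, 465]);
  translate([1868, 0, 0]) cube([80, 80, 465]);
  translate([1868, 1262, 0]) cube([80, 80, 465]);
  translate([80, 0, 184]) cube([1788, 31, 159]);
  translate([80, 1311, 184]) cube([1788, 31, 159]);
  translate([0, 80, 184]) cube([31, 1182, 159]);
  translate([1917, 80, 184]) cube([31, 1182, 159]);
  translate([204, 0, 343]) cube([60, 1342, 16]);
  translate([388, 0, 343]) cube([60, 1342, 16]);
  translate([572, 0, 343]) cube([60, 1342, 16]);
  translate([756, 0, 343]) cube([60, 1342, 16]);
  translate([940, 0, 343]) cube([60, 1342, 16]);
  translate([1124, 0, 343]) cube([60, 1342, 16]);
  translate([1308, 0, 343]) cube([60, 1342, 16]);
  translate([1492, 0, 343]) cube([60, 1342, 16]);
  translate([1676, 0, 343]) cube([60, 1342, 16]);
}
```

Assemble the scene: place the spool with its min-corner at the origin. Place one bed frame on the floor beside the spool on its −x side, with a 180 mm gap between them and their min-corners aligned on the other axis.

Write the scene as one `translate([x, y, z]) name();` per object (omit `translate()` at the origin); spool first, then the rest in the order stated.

spool();
translate([-2128, 0, 0]) bed_frame();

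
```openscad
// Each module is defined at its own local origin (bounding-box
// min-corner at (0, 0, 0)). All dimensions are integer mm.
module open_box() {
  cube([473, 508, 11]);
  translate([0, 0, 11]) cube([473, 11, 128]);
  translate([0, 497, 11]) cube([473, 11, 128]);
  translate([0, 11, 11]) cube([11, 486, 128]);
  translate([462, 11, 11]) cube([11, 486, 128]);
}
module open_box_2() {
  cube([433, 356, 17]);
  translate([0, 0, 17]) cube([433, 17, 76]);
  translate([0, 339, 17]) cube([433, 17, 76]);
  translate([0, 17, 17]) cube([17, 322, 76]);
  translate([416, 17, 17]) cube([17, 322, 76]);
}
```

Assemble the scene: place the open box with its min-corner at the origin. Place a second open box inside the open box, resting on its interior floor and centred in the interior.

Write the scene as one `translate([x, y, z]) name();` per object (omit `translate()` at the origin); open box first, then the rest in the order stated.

open_box();
translate([20, 76, 11]) open_box_2();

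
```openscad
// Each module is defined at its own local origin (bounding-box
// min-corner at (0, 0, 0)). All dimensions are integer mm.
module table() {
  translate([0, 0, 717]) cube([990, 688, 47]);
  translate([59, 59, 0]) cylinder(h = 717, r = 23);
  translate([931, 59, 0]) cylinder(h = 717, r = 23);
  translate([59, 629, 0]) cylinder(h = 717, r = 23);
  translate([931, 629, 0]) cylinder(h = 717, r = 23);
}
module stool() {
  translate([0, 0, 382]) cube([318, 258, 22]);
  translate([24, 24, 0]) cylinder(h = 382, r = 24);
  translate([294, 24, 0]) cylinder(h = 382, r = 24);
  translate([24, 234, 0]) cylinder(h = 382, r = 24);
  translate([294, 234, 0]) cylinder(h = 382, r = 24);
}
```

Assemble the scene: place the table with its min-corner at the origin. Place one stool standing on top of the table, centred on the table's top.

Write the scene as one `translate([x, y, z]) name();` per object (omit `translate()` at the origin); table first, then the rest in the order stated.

table();
translate([336, 215, 764]) stool();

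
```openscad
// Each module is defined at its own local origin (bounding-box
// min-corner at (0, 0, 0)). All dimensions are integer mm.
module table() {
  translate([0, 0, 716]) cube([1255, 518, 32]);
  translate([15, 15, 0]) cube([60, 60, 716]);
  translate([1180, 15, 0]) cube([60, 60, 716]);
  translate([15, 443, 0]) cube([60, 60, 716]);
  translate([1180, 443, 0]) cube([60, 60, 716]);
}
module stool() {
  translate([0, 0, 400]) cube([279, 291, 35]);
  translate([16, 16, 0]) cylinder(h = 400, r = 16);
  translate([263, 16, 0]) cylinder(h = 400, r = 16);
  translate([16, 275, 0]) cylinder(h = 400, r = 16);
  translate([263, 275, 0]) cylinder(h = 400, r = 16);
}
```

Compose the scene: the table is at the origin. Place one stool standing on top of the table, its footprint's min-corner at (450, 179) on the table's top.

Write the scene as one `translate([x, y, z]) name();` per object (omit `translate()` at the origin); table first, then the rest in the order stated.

table();
translate([450, 179, 748]) stool();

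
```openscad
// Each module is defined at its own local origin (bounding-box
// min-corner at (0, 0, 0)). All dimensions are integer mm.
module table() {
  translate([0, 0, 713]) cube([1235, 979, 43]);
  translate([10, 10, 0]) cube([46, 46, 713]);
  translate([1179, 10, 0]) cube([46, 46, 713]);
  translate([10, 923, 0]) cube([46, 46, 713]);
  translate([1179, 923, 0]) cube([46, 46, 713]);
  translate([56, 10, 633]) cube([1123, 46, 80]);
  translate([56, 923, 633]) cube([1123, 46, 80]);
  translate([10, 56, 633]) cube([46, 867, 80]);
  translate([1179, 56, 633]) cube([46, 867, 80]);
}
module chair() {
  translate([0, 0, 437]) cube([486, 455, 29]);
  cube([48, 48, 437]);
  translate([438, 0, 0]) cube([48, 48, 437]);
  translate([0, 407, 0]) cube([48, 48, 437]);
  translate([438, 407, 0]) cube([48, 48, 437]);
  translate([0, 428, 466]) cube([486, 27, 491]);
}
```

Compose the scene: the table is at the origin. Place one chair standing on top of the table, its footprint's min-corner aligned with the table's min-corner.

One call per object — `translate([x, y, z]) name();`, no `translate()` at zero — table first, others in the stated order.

table();
translate([0, 0, 756]) chair();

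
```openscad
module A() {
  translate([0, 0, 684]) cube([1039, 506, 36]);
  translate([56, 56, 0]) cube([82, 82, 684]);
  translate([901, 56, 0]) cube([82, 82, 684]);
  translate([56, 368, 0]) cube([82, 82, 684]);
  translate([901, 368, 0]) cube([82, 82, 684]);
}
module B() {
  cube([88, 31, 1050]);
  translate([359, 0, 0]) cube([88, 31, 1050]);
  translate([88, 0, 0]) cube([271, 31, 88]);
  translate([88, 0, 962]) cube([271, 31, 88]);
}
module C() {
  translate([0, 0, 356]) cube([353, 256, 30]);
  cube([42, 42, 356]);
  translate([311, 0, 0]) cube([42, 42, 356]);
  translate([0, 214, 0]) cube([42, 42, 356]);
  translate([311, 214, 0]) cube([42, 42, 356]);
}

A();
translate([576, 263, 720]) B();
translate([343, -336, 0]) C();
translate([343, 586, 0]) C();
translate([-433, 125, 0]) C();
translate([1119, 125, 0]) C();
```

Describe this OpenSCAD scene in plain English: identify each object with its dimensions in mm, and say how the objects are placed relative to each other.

A is a table with a 1039×506 mm rectangular top, 36 mm thick, top surface at z = 720 mm, supported by four 82×82 mm square legs, each inset 56 mm from the nearest pair of top edges, running from the floor.

B is a rectangular picture frame lying in the x–z plane (depth along y). The opening is 271 mm wide (x) by 874 mm tall (z), surrounded by a border 88 mm wide on all four sides. The frame is 31 mm deep and is made of two full-height vertical stiles with two horizontal rails fitted between them.

C is a simple wooden stool: a rectangular seat 353 mm (x) by 256 mm (y), 30 mm thick, top face at z = 386 mm, on four square legs, each 42×42 mm in cross-section. The legs rest on z = 0, each flush with a corner of the seat.

The picture frame is on top of the table. Four stools sit around the table at the −y, +y, −x, +x sides.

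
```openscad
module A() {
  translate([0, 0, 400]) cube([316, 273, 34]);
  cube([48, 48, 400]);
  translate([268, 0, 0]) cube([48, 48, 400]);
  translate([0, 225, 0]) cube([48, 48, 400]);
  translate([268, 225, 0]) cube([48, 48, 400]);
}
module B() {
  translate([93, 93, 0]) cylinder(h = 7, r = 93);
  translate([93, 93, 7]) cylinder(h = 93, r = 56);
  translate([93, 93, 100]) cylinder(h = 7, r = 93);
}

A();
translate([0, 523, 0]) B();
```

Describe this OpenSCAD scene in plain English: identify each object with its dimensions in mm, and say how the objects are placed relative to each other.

A is a four-legged stool. The seat is a 316×273×34 mm slab whose top surface is at z = 434 mm; four square legs, each 48×48 mm in cross-section, run from the floor (z = 0) to the underside of the seat, each flush with a corner of the seat.

B is a spool: two coaxial disc flanges of radius 93 mm and thickness 7 mm, joined by a core cylinder of radius 56 mm and height 93 mm. The lower flange rests on z = 0 and the three cylinders share a vertical axis.

The spool is on the floor beside the stool on its +y side.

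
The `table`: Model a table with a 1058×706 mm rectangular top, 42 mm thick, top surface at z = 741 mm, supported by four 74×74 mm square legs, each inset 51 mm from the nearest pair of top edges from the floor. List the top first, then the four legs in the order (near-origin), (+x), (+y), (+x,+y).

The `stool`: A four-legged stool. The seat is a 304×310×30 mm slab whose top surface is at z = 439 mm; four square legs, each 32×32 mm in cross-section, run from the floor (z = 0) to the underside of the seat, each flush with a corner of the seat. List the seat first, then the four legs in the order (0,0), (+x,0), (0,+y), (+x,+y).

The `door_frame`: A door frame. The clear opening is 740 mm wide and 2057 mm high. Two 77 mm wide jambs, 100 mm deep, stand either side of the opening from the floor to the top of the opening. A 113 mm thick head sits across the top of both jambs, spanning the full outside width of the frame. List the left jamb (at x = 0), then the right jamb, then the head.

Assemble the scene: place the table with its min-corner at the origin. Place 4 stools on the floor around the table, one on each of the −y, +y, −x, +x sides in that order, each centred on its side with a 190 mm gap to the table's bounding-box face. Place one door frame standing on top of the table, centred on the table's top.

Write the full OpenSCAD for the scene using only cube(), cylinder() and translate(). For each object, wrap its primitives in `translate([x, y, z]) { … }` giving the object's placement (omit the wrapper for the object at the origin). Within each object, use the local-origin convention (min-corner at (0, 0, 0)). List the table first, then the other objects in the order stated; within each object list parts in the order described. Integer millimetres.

translate([0, 0, 699]) cube([1058, 706, 42]);
translate([51, 51, 0]) cube([74, 74, 699]);
translate([933, 51, 0]) cube([74, 74, 699]);
translate([51, 581, 0]) cube([74, 74, 699]);
translate([933, 581, 0]) cube([74, 74, 699]);
translate([377, -500, 0]) {
  translate([0, 0, 409]) cube([304, 310, 30]);
  cube([32, 32, 409]);
  translate([272, 0, 0]) cube([32, 32, 409]);
  translate([0, 278, 0]) cube([32, 32, 409]);
  translate([272, 278, 0]) cube([32, 32, 409]);
}
translate([377, 896, 0]) {
  translate([0, 0, 409]) cube([304, 310, 30]);
  cube([32, 32, 409]);
  translate([272, 0, 0]) cube([32, 32, 409]);
  translate([0, 278, 0]) cube([32, 32, 409]);
  translate([272, 278, 0]) cube([32, 32, 409]);
}
translate([-494, 198, 0]) {
  translate([0, 0, 409]) cube([304, 310, 30]);
  cube([32, 32, 409]);
  translate([272, 0, 0]) cube([32, 32, 409]);
  translate([0, 278, 0]) cube([32, 32, 409]);
  translate([272, 278, 0]) cube([32, 32, 409]);
}
translate([1248, 198, 0]) {
  translate([0, 0, 409]) cube([304, 310, 30]);
  cube([32, 32, 409]);
  translate([272, 0, 0]) cube([32, 32, 409]);
  translate([0, 278, 0]) cube([32, 32, 409]);
  translate([272, 278, 0]) cube([32, 32, 409]);
}
translate([82, 303, 741]) {
  cube([77, 100, 2057]);
  translate([817, 0, 0]) cube([77, 100, 2057]);
  translate([0, 0, 2057]) cube([894, 100, 113]);
}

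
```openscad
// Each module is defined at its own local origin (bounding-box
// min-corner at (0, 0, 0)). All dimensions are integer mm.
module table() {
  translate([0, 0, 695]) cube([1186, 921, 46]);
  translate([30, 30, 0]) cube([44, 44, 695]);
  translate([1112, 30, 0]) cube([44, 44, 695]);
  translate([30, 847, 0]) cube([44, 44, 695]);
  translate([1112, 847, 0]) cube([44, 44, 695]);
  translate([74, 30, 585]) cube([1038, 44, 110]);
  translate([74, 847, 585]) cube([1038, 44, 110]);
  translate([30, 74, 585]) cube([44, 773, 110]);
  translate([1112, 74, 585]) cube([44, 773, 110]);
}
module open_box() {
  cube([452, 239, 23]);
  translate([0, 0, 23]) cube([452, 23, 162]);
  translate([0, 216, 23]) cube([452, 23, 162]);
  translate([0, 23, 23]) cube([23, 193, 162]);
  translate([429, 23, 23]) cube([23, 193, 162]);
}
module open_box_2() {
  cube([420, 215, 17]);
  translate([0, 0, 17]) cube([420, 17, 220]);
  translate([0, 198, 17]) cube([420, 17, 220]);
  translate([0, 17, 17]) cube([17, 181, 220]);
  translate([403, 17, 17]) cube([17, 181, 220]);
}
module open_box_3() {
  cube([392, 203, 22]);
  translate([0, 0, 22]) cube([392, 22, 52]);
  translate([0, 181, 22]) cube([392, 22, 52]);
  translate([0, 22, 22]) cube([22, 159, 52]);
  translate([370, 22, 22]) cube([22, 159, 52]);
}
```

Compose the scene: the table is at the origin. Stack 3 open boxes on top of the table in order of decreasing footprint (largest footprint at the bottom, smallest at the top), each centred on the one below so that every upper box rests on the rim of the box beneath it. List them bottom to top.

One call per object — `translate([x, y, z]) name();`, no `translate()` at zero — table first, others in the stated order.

table();
translate([367, 341, 741]) open_box();
translate([383, 353, 926]) open_box_2();
translate([397, 359, 1163]) open_box_3();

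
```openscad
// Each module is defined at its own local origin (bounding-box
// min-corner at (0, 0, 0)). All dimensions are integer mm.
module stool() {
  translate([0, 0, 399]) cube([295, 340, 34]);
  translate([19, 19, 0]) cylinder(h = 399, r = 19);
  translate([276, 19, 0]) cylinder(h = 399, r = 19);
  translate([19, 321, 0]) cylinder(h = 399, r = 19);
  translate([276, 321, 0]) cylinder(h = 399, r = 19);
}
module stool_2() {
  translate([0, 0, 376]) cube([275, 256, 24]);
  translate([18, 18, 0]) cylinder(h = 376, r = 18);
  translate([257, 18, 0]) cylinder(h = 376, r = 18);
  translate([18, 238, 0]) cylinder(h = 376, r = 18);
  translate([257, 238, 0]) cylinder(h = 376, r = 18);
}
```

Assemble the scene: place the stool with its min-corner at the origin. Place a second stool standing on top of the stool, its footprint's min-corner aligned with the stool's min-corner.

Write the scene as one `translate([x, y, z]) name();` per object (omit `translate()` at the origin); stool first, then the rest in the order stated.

stool();
translate([0, 0, 433]) stool_2();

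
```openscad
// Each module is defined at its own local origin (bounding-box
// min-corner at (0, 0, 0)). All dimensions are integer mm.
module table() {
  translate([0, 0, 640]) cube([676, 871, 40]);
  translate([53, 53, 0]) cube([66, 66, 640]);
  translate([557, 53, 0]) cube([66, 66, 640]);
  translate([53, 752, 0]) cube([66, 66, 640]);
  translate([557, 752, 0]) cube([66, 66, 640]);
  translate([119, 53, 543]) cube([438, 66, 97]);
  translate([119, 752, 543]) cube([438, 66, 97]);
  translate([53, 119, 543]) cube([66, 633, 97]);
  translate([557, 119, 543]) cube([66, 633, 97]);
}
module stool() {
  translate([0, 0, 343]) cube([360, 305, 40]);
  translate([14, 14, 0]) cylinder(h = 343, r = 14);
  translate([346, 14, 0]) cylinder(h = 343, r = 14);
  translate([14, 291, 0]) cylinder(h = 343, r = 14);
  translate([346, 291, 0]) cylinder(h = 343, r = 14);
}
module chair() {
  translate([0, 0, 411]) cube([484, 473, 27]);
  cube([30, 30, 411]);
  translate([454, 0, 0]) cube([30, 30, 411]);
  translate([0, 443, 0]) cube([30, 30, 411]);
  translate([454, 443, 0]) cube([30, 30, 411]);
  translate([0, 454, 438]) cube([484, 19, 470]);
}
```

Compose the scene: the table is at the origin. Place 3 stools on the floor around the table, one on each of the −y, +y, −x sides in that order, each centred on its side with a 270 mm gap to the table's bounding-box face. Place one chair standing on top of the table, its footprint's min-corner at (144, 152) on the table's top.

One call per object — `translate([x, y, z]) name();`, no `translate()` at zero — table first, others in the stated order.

table();
translate([158, -575, 0]) stool();
translate([158, 1141, 0]) stool();
translate([-630, 283, 0]) stool();
translate([144, 152, 680]) chair();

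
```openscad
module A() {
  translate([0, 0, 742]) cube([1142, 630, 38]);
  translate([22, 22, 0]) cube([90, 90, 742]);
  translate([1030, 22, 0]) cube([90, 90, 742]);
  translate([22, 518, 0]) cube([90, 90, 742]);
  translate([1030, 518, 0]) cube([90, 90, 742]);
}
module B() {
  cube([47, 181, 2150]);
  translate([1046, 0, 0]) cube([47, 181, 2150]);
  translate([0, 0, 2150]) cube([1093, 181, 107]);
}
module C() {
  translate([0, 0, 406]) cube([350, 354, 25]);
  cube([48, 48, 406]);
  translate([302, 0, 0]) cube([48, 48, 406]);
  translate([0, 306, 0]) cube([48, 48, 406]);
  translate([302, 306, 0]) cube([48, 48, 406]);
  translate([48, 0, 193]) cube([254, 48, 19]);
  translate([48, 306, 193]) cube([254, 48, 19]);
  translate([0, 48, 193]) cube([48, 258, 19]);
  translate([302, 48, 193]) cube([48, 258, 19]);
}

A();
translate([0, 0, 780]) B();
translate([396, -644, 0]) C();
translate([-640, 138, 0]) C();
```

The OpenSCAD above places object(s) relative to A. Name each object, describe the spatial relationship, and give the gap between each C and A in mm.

A is a table. B is a door frame. C is a stool. The door frame is on top of the table. Two stools sit around the table at the −y, −x sides. The gap between each stool and the table is 290 mm.

Each stool's nearest face is 290 mm from the table's bounding box.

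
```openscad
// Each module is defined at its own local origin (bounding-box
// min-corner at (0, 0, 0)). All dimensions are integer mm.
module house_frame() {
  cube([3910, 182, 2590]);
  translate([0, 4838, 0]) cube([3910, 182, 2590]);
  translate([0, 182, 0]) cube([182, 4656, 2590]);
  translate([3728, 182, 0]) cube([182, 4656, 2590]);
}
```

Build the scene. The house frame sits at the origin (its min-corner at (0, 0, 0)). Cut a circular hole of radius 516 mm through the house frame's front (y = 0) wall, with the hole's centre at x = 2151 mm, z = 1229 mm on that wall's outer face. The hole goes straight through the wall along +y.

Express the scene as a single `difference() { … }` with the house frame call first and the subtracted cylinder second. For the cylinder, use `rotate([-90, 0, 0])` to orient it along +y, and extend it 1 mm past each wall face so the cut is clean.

difference() {
  house_frame();
  translate([2151, -1, 1229]) rotate([-90, 0, 0]) cylinder(h = 184, r = 516);
}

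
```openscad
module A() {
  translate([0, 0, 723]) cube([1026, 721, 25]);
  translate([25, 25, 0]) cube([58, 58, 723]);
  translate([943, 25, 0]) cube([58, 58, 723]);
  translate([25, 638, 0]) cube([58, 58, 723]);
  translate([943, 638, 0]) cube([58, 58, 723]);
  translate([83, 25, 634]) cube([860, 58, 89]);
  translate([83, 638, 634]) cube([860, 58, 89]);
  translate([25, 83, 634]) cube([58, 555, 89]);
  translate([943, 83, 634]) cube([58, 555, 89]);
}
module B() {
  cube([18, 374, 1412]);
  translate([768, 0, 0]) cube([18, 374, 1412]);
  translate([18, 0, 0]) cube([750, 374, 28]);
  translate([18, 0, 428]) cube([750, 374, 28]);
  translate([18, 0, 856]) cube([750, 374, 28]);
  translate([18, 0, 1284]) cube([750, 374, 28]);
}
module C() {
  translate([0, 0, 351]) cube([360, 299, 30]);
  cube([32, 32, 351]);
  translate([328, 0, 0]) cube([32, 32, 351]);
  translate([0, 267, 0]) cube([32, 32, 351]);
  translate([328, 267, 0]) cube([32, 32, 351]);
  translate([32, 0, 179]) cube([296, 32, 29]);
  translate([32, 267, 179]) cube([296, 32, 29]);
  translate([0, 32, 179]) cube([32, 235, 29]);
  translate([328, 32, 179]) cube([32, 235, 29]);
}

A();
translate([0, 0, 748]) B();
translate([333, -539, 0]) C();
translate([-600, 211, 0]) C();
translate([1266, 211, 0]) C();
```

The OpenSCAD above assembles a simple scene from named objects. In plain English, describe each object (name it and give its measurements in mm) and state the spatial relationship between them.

A is a table: top 1026 mm (x) × 721 mm (y), 25 mm thick, upper face at z = 748 mm, on four 58×58 mm square legs, each inset 25 mm from the nearest pair of top edges, running from z = 0 to the bottom of the top. Four apron rails, 58 mm thick and 89 mm tall, run between adjacent legs with their top edges flush with the underside of the top and their outer faces flush with the legs' outer faces.

B is a bookshelf 786 mm wide overall, 374 mm deep and 1412 mm tall. The two sides are 18 mm thick vertical panels. 4 horizontal shelves of 28 mm thickness span between the inner faces of the sides; the lowest shelf sits on the floor and shelves are stacked with a clear vertical gap of 400 mm between each pair.

C is a simple wooden stool: a rectangular seat 360 mm (x) by 299 mm (y), 30 mm thick, top face at z = 381 mm, on four square legs, each 32×32 mm in cross-section. The legs rest on z = 0, each flush with a corner of the seat. Four stretchers, 32 mm wide and 29 mm tall, connect adjacent legs with their undersides at z = 179 mm, each running between the inner faces of the legs it joins and aligned with the legs' outer faces on the other axis.

The bookshelf is on top of the table. Three stools sit around the table at the −y, −x, +x sides.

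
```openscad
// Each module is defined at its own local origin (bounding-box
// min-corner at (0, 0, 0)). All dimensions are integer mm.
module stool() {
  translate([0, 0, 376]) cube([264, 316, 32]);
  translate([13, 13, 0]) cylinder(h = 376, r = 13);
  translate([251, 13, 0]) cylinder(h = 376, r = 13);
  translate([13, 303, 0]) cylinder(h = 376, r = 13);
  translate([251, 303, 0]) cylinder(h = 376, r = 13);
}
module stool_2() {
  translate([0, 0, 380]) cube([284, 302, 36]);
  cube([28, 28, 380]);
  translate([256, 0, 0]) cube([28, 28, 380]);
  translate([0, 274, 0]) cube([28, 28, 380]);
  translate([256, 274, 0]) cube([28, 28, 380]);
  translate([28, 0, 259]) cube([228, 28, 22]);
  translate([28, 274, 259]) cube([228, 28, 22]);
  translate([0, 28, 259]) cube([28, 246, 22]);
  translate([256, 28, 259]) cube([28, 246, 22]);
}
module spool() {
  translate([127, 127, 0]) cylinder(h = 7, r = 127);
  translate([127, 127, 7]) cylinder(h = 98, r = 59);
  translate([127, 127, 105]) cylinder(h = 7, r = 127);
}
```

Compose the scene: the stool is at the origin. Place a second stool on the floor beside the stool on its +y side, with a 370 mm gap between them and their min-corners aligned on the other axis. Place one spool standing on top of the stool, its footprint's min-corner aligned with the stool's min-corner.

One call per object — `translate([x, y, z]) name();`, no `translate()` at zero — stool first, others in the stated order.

stool();
translate([0, 686, 0]) stool_2();
translate([0, 0, 408]) spool();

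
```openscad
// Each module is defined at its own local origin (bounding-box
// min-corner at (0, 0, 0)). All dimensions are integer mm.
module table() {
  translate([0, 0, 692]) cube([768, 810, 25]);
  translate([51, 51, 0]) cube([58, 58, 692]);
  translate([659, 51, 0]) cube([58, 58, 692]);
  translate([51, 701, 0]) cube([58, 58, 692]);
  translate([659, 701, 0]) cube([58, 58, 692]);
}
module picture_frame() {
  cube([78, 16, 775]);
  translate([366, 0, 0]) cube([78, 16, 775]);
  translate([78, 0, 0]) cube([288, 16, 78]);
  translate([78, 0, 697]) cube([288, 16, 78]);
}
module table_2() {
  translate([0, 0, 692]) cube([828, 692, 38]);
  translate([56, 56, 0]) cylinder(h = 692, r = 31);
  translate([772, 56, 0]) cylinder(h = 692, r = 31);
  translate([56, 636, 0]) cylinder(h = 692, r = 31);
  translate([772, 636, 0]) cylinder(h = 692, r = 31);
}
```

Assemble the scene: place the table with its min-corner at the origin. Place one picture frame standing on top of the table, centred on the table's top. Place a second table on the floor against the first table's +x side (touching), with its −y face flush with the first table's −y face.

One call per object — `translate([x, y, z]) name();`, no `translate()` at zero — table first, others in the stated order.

table();
translate([162, 397, 717]) picture_frame();
translate([768, 0, 0]) table_2();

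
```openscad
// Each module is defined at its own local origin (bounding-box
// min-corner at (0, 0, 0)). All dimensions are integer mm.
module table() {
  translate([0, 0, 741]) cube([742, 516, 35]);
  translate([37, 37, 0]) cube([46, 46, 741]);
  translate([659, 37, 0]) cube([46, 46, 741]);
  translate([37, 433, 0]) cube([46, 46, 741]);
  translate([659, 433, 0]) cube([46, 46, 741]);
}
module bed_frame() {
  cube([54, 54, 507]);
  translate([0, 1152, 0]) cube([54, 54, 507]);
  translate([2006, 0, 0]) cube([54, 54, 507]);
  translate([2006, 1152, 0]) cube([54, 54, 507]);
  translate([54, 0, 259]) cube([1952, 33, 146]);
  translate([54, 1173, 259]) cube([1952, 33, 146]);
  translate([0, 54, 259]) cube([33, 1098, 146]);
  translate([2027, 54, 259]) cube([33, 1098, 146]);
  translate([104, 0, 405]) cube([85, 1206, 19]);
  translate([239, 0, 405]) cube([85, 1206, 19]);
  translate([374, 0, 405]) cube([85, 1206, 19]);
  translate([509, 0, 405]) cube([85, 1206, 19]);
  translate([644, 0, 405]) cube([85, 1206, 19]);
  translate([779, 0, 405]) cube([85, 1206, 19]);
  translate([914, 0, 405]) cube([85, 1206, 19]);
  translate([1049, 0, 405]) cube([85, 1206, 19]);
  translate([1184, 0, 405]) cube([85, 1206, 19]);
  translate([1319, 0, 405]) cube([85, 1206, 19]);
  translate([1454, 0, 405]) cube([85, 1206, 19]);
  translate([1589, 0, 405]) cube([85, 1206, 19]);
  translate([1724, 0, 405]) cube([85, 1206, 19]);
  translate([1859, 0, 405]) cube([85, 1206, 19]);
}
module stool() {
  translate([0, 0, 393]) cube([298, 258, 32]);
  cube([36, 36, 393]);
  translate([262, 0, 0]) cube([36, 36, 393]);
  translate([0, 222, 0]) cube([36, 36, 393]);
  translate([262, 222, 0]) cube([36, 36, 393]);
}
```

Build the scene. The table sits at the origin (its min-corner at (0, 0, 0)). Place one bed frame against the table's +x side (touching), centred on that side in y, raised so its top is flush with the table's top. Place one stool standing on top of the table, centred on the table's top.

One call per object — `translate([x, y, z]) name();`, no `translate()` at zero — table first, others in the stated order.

table();
translate([742, -345, 269]) bed_frame();
translate([222, 129, 776]) stool();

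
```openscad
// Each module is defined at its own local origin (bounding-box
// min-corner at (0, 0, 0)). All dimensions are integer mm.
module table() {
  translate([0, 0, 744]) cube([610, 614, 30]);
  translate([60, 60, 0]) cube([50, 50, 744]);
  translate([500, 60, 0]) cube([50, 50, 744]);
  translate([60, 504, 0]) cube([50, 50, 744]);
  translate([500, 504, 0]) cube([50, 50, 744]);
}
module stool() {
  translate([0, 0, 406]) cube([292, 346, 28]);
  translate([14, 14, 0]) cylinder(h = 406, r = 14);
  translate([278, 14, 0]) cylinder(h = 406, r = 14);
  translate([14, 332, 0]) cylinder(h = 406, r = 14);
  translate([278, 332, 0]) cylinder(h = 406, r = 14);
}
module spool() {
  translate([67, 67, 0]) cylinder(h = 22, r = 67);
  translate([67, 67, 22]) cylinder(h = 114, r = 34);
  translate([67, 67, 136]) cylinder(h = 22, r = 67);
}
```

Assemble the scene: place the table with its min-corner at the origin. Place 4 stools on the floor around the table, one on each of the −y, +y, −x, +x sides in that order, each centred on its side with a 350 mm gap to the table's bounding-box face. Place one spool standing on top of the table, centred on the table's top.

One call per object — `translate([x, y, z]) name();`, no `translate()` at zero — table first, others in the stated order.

table();
translate([159, -696, 0]) stool();
translate([159, 964, 0]) stool();
translate([-642, 134, 0]) stool();
translate([960, 134, 0]) stool();
translate([238, 240, 774]) spool();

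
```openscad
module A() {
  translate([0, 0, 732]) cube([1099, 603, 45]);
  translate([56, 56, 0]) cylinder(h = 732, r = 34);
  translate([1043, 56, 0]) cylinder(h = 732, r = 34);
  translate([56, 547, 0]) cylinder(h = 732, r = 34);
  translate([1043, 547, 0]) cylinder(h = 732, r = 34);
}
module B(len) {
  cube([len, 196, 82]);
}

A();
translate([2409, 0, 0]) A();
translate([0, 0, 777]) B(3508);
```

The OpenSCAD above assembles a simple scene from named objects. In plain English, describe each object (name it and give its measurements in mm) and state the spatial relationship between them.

A is a table: top 1099 mm (x) × 603 mm (y), 45 mm thick, upper face at z = 777 mm, on four round legs of 68 mm diameter, each leg's bounding box inset 22 mm from the nearest pair of top edges, running from z = 0 to the bottom of the top.

B is a rectangular beam 3508 mm long (x), 196 mm deep (y), 82 mm thick (z).

The beam spans the tops of two tables placed 1310 mm apart, resting at z = 777 mm.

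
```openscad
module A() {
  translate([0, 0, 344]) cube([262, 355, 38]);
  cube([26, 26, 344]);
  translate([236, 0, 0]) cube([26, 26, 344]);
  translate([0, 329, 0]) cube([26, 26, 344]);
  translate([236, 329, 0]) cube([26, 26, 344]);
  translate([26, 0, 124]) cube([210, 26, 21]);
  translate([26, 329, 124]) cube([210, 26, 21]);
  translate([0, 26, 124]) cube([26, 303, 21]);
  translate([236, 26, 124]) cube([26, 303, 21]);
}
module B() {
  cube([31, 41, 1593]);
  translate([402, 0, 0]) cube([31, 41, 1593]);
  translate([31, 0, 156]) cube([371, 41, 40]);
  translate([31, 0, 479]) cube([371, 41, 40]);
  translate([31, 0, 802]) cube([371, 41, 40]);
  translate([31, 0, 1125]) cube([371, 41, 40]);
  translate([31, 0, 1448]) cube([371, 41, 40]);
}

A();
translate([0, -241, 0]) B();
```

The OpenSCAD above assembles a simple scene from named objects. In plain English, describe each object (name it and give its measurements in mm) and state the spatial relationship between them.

A is a simple wooden stool: a rectangular seat 262 mm (x) by 355 mm (y), 38 mm thick, top face at z = 382 mm, on four square legs, each 26×26 mm in cross-section. The legs rest on z = 0, each flush with a corner of the seat. Four stretchers, 26 mm wide and 21 mm tall, connect adjacent legs with their undersides at z = 124 mm, each running between the inner faces of the legs it joins and aligned with the legs' outer faces on the other axis.

B is a straight ladder. Two 31×41 mm vertical rails, 1593 mm tall, stand 433 mm apart (outside-to-outside) with their front faces coplanar on the −y side. 5 rungs, each 41 mm deep and 40 mm tall, span between the inner faces of the rails, front faces flush with the rails. The lowest rung's underside is at z = 156 mm and rungs are spaced 323 mm apart (underside to underside).

The ladder is on the floor beside the stool on its −y side.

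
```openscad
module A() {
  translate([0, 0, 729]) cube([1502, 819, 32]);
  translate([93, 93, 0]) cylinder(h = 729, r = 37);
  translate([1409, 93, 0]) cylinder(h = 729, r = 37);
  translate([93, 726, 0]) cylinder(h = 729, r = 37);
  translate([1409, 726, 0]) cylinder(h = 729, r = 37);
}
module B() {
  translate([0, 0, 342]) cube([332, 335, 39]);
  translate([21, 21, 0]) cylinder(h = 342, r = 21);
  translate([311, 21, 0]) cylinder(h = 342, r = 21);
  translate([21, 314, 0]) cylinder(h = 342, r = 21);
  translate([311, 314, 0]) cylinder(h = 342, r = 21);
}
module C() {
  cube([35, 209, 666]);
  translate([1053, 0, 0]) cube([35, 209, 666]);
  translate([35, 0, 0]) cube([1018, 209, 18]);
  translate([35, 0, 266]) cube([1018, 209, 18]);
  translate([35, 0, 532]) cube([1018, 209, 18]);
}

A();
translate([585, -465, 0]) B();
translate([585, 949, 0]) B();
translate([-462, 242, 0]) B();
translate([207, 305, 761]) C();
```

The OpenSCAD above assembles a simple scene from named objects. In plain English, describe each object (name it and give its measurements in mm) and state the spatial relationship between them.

A is a rectangular dining table. The top is 1502×819×32 mm with its upper surface at z = 761 mm. It stands on four round legs of 74 mm diameter, each leg's bounding box inset 56 mm from the nearest pair of top edges, running from the floor to the underside of the top.

B is a simple wooden stool: a rectangular seat 332 mm (x) by 335 mm (y), 39 mm thick, top face at z = 381 mm, on four round legs, each 42 mm in diameter. The legs rest on z = 0, each leg's axis is inset half a diameter from the nearest pair of seat edges (so the leg's bounding box is flush with the corner).

C is an open bookshelf. Two side panels, each 35 mm thick, 209 mm deep and 666 mm tall, stand 1088 mm apart (outside-to-outside). Between them sit 3 shelves, each 18 mm thick and 209 mm deep, spanning the full gap between the sides. The bottom shelf rests on the floor (its underside at z = 0) and the clear gap between one shelf's top and the next shelf's underside is 248 mm.

Three stools sit around the table at the −y, +y, −x sides. The bookshelf is on top of the table, centred.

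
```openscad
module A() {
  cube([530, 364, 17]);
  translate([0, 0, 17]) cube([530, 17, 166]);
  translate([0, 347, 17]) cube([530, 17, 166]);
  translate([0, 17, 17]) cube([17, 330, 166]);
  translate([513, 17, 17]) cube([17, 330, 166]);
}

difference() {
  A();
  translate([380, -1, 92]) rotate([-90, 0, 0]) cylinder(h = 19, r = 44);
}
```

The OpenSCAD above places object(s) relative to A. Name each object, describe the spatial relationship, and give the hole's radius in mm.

The subtracted cylinder has r = 44 mm.

A is an open box. The open box has a circular hole through its front wall. The hole's radius is 44 mm.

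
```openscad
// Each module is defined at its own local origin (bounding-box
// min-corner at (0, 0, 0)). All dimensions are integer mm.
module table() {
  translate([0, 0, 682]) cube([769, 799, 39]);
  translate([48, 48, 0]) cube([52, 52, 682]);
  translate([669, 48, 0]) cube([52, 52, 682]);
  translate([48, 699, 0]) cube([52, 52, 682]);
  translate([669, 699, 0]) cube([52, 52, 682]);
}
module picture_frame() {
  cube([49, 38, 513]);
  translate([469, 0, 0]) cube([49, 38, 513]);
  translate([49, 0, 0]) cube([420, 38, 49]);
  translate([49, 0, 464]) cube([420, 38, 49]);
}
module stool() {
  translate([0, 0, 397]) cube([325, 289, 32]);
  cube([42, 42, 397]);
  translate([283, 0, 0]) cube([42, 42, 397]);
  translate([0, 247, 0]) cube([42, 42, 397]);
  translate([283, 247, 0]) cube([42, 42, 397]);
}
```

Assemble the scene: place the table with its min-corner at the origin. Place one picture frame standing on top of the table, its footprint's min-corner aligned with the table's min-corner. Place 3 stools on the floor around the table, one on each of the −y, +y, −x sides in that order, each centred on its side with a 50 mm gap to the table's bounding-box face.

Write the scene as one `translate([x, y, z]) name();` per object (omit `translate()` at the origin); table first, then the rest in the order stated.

table();
translate([0, 0, 721]) picture_frame();
translate([222, -339, 0]) stool();
translate([222, 849, 0]) stool();
translate([-375, 255, 0]) stool();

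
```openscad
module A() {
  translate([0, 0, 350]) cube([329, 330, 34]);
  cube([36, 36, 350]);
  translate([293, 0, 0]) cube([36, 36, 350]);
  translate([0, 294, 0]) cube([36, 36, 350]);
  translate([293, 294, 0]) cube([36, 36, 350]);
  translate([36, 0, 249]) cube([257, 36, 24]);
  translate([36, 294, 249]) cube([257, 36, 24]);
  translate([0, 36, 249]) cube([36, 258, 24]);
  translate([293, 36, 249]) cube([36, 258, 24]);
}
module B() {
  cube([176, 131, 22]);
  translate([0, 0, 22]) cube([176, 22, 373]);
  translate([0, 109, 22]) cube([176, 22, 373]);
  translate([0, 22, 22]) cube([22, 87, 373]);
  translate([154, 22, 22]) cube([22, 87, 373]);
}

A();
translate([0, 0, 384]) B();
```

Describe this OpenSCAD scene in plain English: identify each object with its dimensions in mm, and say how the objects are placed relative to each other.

A is a simple wooden stool: a rectangular seat 329 mm (x) by 330 mm (y), 34 mm thick, top face at z = 384 mm, on four square legs, each 36×36 mm in cross-section. The legs rest on z = 0, each flush with a corner of the seat. Four stretchers, 36 mm wide and 24 mm tall, connect adjacent legs with their undersides at z = 249 mm, each running between the inner faces of the legs it joins and aligned with the legs' outer faces on the other axis.

B is an open storage box with external size 176×131×395 mm and wall thickness 22 mm (the base is also 22 mm thick). The base covers the whole footprint; the four walls stand on the base, with the y-facing walls full-width and the x-facing walls fitting between their inner faces.

The open box is on top of the stool.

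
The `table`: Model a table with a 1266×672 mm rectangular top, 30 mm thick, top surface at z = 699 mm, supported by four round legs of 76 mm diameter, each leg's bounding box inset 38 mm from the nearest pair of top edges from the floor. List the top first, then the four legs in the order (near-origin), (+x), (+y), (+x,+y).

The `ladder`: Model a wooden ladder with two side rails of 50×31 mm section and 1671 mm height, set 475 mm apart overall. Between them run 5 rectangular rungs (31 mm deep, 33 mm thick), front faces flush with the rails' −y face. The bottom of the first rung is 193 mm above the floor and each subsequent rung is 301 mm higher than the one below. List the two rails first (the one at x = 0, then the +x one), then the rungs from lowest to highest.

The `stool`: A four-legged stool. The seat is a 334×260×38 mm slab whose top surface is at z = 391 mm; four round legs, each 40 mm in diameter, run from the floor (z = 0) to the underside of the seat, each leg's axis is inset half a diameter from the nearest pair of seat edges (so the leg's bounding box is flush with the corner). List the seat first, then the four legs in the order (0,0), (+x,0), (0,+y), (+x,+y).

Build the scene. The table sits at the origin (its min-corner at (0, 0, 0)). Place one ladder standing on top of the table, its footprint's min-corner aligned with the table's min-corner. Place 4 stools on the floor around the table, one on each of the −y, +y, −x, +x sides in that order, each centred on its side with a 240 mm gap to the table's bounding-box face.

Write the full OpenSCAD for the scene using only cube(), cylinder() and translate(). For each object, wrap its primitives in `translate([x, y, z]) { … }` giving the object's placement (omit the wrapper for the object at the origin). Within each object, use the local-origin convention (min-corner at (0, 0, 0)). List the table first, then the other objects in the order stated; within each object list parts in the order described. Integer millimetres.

translate([0, 0, 669]) cube([1266, 672, 30]);
translate([76, 76, 0]) cylinder(h = 669, r = 38);
translate([1190, 76, 0]) cylinder(h = 669, r = 38);
translate([76, 596, 0]) cylinder(h = 669, r = 38);
translate([1190, 596, 0]) cylinder(h = 669, r = 38);
translate([0, 0, 699]) {
  cube([50, 31, 1671]);
  translate([425, 0, 0]) cube([50, 31, 1671]);
  translate([50, 0, 193]) cube([375, 31, 33]);
  translate([50, 0, 494]) cube([375, 31, 33]);
  translate([50, 0, 795]) cube([375, 31, 33]);
  translate([50, 0, 1096]) cube([375, 31, 33]);
  translate([50, 0, 1397]) cube([375, 31, 33]);
}
translate([466, -500, 0]) {
  translate([0, 0, 353]) cube([334, 260, 38]);
  translate([20, 20, 0]) cylinder(h = 353, r = 20);
  translate([314, 20, 0]) cylinder(h = 353, r = 20);
  translate([20, 240, 0]) cylinder(h = 353, r = 20);
  translate([314, 240, 0]) cylinder(h = 353, r = 20);
}
translate([466, 912, 0]) {
  translate([0, 0, 353]) cube([334, 260, 38]);
  translate([20, 20, 0]) cylinder(h = 353, r = 20);
  translate([314, 20, 0]) cylinder(h = 353, r = 20);
  translate([20, 240, 0]) cylinder(h = 353, r = 20);
  translate([314, 240, 0]) cylinder(h = 353, r = 20);
}
translate([-574, 206, 0]) {
  translate([0, 0, 353]) cube([334, 260, 38]);
  translate([20, 20, 0]) cylinder(h = 353, r = 20);
  translate([314, 20, 0]) cylinder(h = 353, r = 20);
  translate([20, 240, 0]) cylinder(h = 353, r = 20);
  translate([314, 240, 0]) cylinder(h = 353, r = 20);
}
translate([1506, 206, 0]) {
  translate([0, 0, 353]) cube([334, 260, 38]);
  translate([20, 20, 0]) cylinder(h = 353, r = 20);
  translate([314, 20, 0]) cylinder(h = 353, r = 20);
  translate([20, 240, 0]) cylinder(h = 353, r = 20);
  translate([314, 240, 0]) cylinder(h = 353, r = 20);
}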